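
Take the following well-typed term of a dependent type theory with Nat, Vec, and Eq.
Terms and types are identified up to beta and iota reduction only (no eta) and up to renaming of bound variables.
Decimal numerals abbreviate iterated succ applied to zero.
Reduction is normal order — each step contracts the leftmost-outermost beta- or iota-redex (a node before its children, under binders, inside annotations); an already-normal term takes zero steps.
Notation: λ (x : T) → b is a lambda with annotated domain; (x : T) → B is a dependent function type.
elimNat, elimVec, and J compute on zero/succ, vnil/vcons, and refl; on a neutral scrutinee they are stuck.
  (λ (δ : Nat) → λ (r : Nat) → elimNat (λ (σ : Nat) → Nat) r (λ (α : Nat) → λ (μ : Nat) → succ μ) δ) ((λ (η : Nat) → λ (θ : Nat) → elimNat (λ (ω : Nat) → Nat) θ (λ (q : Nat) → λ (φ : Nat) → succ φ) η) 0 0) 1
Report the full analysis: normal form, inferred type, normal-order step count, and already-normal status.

normal form:
  1
the term's type:
  Nat
steps to reach normal form (normal order): 6
started in normal form: no
first redex: a beta-redex


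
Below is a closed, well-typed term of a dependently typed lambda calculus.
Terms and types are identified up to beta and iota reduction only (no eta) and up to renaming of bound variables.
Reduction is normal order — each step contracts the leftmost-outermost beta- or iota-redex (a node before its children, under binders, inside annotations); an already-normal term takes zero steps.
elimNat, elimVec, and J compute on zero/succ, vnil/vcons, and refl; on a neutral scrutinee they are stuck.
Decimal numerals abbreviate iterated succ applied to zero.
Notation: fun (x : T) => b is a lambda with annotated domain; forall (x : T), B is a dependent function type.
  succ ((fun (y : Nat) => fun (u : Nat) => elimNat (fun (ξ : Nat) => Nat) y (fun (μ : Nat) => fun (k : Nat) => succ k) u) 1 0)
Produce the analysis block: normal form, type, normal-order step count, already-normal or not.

normal form:
  2
inferred type:
  Nat
normal-order step count: 3
term was already normal: no
first redex: a beta-redex


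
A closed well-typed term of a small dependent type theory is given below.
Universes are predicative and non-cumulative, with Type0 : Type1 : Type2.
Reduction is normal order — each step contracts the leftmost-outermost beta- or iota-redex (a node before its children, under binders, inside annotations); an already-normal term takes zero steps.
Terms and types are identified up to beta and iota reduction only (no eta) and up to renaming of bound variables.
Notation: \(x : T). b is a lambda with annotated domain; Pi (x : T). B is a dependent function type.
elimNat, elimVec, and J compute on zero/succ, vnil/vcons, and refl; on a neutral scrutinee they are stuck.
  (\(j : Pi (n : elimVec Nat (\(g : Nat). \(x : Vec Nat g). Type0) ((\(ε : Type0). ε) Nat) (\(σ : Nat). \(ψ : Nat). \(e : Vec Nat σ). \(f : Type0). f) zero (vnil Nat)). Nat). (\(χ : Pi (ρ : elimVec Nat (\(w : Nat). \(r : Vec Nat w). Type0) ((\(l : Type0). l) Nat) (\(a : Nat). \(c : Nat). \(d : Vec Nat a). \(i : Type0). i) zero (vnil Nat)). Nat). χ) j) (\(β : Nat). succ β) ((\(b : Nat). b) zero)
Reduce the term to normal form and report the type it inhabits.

reduced normal form:
  succ zero
inferred type:
  Nat
observation: the leftmost-outermost redex is a beta-redex, and normalization takes 4 steps.


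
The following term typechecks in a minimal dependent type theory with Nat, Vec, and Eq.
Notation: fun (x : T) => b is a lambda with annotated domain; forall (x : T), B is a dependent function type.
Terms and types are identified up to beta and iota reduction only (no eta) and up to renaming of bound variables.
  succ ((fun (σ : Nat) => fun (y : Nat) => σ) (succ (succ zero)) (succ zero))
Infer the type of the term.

inferred type:
  Nat


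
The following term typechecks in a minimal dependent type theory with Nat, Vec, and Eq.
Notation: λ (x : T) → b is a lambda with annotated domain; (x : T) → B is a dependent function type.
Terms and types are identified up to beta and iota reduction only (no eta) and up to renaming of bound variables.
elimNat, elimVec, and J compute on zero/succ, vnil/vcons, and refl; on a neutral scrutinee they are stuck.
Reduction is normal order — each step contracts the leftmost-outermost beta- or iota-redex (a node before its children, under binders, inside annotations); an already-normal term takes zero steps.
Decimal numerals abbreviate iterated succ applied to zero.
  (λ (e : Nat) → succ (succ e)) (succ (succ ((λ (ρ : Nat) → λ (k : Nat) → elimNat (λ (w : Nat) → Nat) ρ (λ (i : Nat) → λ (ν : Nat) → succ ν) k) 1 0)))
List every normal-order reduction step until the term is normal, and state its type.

normal-order reduction sequence:
  (λ (e : Nat) → succ (succ e)) (succ (succ ((λ (ρ : Nat) → λ (k : Nat) → elimNat (λ (w : Nat) → Nat) ρ (λ (i : Nat) → λ (ν : Nat) → succ ν) k) 1 0)))
  ~> succ (succ (succ (succ ((λ (e : Nat) → λ (ρ : Nat) → elimNat (λ (k : Nat) → Nat) e (λ (w : Nat) → λ (i : Nat) → succ i) ρ) 1 0))))
  ~> succ (succ (succ (succ ((λ (e : Nat) → elimNat (λ (ρ : Nat) → Nat) 1 (λ (k : Nat) → λ (w : Nat) → succ w) e) 0))))
  ~> succ (succ (succ (succ (elimNat (λ (e : Nat) → Nat) 1 (λ (ρ : Nat) → λ (k : Nat) → succ k) 0))))
  ~> 5
inferred type:
  Nat


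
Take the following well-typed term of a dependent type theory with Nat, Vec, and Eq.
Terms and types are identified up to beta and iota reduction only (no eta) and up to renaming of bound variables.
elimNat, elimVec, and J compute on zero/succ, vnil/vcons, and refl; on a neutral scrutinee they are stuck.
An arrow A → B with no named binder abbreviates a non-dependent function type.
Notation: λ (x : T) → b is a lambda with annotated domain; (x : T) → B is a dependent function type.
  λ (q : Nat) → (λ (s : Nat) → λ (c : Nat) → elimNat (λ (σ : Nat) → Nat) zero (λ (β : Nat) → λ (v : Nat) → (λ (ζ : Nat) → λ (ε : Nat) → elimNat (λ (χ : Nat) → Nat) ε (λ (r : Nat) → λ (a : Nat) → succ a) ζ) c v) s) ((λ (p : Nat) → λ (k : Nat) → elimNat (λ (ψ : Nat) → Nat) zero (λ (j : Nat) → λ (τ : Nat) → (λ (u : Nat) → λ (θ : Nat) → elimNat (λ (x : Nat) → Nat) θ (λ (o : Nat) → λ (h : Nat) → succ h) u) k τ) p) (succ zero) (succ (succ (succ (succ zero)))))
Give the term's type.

inferred type:
  Nat → Nat → Nat


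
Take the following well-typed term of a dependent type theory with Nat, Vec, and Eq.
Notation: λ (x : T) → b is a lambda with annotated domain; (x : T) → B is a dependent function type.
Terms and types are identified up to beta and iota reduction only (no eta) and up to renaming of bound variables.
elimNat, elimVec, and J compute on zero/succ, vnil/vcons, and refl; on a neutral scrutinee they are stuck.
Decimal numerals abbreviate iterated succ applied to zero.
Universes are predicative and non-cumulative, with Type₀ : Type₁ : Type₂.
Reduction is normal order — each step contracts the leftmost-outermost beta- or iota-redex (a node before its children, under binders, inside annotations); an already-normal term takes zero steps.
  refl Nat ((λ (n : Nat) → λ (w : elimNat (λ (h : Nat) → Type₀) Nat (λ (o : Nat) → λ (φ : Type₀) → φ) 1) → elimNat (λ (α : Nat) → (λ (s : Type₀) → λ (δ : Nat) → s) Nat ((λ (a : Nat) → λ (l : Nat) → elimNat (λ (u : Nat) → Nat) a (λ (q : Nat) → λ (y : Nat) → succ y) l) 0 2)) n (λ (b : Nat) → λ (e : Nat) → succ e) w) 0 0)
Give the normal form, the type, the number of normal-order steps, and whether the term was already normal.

normal form:
  refl Nat 0
inferred type:
  Eq Nat 0 0
normal-order step count: 3
started in normal form: no
first redex: a beta-redex


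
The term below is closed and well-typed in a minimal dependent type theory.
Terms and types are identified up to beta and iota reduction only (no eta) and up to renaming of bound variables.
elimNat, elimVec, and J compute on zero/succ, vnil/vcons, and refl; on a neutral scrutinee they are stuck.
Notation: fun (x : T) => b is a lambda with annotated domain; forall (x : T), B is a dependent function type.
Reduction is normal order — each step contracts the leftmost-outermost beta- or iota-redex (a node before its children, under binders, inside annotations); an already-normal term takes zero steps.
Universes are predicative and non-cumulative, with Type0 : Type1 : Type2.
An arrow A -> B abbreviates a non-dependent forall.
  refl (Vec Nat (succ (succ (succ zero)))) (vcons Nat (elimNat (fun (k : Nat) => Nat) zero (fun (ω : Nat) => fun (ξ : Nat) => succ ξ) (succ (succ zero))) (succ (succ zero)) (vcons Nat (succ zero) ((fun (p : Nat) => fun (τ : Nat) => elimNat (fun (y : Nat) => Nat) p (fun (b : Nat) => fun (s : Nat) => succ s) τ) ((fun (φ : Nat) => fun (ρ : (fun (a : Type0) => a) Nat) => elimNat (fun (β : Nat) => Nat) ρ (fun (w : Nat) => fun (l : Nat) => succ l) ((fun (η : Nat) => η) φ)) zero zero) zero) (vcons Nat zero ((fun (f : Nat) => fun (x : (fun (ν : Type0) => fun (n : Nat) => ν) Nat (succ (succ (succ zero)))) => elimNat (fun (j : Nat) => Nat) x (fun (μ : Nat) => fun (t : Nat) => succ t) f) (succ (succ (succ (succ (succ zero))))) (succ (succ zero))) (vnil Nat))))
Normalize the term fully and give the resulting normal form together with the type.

resulting normal form:
  refl (Vec Nat (succ (succ (succ zero)))) (vcons Nat (succ (succ zero)) (succ (succ zero)) (vcons Nat (succ zero) zero (vcons Nat zero (succ (succ (succ (succ (succ (succ (succ zero))))))) (vnil Nat))))
inferred type:
  Eq (Vec Nat (succ (succ (succ zero)))) (vcons Nat (succ (succ zero)) (succ (succ zero)) (vcons Nat (succ zero) zero (vcons Nat zero (succ (succ (succ (succ (succ (succ (succ zero))))))) (vnil Nat)))) (vcons Nat (succ (succ zero)) (succ (succ zero)) (vcons Nat (succ zero) zero (vcons Nat zero (succ (succ (succ (succ (succ (succ (succ zero))))))) (vnil Nat))))


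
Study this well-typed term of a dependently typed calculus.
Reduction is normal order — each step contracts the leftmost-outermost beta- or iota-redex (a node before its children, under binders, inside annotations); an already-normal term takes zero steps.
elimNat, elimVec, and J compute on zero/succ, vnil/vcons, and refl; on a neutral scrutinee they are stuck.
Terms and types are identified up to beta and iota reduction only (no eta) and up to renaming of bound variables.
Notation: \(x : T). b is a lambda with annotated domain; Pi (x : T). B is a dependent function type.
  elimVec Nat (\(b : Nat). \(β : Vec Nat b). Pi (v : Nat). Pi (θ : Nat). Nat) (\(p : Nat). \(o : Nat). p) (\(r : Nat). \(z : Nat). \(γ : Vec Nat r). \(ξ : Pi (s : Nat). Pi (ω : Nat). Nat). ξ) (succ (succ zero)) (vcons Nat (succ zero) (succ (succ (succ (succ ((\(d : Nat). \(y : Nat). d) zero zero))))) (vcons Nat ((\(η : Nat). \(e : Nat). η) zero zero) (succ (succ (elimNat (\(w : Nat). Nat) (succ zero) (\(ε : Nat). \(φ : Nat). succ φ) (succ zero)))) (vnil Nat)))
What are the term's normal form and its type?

normal form:
  \(b : Nat). \(β : Nat). b
the term's type:
  Pi (b : Nat). Pi (β : Nat). Nat
observation: 11 normal-order steps separate the term from its normal form.


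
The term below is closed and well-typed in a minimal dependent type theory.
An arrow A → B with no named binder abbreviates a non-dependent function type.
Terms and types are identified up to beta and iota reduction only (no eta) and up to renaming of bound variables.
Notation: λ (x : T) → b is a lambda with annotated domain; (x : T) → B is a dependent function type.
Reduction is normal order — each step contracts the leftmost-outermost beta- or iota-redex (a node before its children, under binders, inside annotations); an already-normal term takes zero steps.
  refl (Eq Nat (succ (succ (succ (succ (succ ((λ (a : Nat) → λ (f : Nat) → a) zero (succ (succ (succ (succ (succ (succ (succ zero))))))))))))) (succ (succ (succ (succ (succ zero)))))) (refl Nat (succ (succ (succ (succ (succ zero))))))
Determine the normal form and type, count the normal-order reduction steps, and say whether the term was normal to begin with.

reduced normal form:
  refl (Eq Nat (succ (succ (succ (succ (succ zero))))) (succ (succ (succ (succ (succ zero)))))) (refl Nat (succ (succ (succ (succ (succ zero))))))
inferred type:
  Eq (Eq Nat (succ (succ (succ (succ (succ zero))))) (succ (succ (succ (succ (succ zero)))))) (refl Nat (succ (succ (succ (succ (succ zero)))))) (refl Nat (succ (succ (succ (succ (succ zero))))))
reduction steps (normal order): 2
term was already normal: no
first redex: a beta-redex


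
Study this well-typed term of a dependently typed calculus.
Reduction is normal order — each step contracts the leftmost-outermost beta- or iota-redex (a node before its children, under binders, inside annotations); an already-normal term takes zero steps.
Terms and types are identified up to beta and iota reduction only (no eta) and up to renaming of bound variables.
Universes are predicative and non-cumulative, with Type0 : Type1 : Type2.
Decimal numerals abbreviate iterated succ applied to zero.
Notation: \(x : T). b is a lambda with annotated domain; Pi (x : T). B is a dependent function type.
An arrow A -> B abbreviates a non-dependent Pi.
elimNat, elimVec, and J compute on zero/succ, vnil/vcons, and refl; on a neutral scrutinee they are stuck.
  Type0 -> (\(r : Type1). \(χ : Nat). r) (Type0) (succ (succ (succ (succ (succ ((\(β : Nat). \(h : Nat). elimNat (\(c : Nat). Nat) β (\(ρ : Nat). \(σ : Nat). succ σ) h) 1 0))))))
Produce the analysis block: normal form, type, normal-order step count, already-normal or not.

resulting normal form:
  Type0 -> Type0
type:
  Type1
normal-order step count: 2
already normal: no
first contracted redex: a beta-redex


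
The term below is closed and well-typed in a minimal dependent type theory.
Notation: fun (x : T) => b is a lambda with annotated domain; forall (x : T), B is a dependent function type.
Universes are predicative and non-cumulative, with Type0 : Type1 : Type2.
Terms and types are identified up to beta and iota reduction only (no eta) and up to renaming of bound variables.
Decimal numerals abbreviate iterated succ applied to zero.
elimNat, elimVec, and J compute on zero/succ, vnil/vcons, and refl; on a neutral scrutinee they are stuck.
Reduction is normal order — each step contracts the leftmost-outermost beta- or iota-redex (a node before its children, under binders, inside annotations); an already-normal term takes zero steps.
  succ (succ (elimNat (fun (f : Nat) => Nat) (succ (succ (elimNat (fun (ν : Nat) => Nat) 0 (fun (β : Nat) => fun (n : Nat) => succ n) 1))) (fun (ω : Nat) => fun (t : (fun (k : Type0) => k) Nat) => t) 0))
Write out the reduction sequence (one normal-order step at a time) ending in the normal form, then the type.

normal-order reduction:
  succ (succ (elimNat (fun (f : Nat) => Nat) (succ (succ (elimNat (fun (ν : Nat) => Nat) 0 (fun (β : Nat) => fun (n : Nat) => succ n) 1))) (fun (ω : Nat) => fun (t : (fun (k : Type0) => k) Nat) => t) 0))
  ~> succ (succ (succ (succ (elimNat (fun (f : Nat) => Nat) 0 (fun (ν : Nat) => fun (β : Nat) => succ β) 1))))
  ~> succ (succ (succ (succ ((fun (f : Nat) => fun (ν : Nat) => succ ν) 0 (elimNat (fun (β : Nat) => Nat) 0 (fun (n : Nat) => fun (ω : Nat) => succ ω) 0)))))
  ~> succ (succ (succ (succ ((fun (f : Nat) => succ f) (elimNat (fun (ν : Nat) => Nat) 0 (fun (β : Nat) => fun (n : Nat) => succ n) 0)))))
  ~> succ (succ (succ (succ (succ (elimNat (fun (f : Nat) => Nat) 0 (fun (ν : Nat) => fun (β : Nat) => succ β) 0)))))
  ~> 5
type:
  Nat


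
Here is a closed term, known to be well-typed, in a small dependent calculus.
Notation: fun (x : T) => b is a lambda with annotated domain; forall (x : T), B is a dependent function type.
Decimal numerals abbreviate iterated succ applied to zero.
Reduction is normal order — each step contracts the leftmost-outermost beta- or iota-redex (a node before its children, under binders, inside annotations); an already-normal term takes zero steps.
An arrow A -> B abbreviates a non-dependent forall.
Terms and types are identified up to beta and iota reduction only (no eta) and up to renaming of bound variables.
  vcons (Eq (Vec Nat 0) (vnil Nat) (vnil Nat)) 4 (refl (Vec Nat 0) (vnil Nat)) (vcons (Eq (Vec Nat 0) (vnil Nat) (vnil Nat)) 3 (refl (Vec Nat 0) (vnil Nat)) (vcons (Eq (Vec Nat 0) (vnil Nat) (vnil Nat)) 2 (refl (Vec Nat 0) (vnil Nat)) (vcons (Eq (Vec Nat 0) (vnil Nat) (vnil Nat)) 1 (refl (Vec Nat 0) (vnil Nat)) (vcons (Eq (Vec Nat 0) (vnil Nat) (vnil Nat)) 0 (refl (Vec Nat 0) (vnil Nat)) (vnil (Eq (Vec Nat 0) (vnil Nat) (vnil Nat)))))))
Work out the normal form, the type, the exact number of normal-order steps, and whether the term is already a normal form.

reduced normal form:
  vcons (Eq (Vec Nat 0) (vnil Nat) (vnil Nat)) 4 (refl (Vec Nat 0) (vnil Nat)) (vcons (Eq (Vec Nat 0) (vnil Nat) (vnil Nat)) 3 (refl (Vec Nat 0) (vnil Nat)) (vcons (Eq (Vec Nat 0) (vnil Nat) (vnil Nat)) 2 (refl (Vec Nat 0) (vnil Nat)) (vcons (Eq (Vec Nat 0) (vnil Nat) (vnil Nat)) 1 (refl (Vec Nat 0) (vnil Nat)) (vcons (Eq (Vec Nat 0) (vnil Nat) (vnil Nat)) 0 (refl (Vec Nat 0) (vnil Nat)) (vnil (Eq (Vec Nat 0) (vnil Nat) (vnil Nat)))))))
the term's type:
  Vec (Eq (Vec Nat 0) (vnil Nat) (vnil Nat)) 5
normal-order step count: 0
already normal: yes


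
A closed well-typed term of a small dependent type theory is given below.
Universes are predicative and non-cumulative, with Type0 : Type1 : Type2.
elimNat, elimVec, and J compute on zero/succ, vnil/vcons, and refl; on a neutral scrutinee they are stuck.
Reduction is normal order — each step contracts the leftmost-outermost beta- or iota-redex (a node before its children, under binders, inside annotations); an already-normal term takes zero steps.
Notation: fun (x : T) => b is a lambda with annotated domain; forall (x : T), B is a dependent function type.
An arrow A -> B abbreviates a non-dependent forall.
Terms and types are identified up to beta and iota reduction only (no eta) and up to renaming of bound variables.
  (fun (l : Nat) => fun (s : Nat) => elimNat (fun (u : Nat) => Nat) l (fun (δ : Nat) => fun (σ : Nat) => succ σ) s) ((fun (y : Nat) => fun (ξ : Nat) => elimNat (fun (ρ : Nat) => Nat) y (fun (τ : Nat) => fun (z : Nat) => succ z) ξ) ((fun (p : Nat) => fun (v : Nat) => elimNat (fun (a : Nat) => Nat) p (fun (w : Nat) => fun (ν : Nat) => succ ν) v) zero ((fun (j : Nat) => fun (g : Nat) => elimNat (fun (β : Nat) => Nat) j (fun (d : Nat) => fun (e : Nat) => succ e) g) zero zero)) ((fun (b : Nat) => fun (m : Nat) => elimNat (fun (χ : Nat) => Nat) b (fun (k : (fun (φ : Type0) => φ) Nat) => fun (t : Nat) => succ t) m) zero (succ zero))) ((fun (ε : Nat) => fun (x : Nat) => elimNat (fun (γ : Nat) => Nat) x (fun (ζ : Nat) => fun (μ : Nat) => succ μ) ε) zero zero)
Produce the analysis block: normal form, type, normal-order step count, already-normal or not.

reduced normal form:
  succ zero
inferred type:
  Nat
normal-order step count: 24
term was already normal: no
first redex: a beta-redex


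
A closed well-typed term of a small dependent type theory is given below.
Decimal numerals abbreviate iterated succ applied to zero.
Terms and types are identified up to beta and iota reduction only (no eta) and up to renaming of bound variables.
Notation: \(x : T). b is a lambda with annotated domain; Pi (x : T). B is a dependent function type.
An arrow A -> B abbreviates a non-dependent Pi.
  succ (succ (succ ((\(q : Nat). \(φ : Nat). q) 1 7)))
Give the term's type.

type:
  Nat


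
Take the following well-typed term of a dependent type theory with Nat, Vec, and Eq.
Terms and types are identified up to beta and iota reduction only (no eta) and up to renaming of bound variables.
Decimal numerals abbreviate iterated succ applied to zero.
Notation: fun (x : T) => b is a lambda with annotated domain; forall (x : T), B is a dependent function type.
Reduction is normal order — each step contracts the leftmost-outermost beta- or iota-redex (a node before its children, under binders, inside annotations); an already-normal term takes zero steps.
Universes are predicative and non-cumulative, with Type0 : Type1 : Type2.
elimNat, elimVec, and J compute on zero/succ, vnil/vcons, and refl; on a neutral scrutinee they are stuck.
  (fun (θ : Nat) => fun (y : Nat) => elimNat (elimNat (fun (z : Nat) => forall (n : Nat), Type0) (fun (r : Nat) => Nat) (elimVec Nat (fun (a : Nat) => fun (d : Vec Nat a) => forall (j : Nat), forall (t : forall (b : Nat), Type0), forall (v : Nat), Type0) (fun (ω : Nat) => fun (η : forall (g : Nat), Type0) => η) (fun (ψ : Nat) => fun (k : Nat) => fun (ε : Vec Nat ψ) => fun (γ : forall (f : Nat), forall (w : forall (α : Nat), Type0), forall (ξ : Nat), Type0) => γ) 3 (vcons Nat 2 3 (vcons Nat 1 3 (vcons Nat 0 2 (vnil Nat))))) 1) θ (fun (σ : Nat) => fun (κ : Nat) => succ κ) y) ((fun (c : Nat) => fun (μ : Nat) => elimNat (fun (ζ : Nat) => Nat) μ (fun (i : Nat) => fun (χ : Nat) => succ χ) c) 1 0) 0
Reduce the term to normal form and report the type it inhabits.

reduced normal form:
  1
inferred type:
  Nat


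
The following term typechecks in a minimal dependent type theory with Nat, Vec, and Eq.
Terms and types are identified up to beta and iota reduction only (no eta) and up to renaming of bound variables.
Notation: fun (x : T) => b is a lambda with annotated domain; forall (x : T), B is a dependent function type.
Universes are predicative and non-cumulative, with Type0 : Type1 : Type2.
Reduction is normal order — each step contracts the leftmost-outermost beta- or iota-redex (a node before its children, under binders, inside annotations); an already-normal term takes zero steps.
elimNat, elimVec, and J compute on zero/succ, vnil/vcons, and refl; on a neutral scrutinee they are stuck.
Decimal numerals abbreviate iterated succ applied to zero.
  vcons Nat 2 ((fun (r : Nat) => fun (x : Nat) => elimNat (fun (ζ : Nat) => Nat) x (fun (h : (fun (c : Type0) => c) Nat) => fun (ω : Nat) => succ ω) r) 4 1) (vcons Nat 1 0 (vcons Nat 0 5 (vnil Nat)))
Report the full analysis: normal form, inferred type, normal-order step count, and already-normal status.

resulting normal form:
  vcons Nat 2 5 (vcons Nat 1 0 (vcons Nat 0 5 (vnil Nat)))
inferred type:
  Vec Nat 3
steps to reach normal form (normal order): 15
started in normal form: no
first contracted redex: a beta-redex


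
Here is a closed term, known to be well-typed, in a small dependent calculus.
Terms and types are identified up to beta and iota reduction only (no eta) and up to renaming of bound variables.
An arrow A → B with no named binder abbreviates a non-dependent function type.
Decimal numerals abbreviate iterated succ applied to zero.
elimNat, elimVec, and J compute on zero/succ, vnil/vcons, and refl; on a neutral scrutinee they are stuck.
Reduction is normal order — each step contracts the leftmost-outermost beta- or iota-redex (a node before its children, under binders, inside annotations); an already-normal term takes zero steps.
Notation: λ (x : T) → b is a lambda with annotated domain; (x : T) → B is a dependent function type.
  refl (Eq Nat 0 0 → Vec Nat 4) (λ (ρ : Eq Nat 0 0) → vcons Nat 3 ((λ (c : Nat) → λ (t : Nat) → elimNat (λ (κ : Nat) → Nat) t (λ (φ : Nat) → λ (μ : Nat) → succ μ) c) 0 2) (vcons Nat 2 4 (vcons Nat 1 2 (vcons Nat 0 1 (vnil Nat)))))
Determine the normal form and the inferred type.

normal form:
  refl (Eq Nat 0 0 → Vec Nat 4) (λ (ρ : Eq Nat 0 0) → vcons Nat 3 2 (vcons Nat 2 4 (vcons Nat 1 2 (vcons Nat 0 1 (vnil Nat)))))
type:
  Eq (Eq Nat 0 0 → Vec Nat 4) (λ (ρ : Eq Nat 0 0) → vcons Nat 3 2 (vcons Nat 2 4 (vcons Nat 1 2 (vcons Nat 0 1 (vnil Nat))))) (λ (c : Eq Nat 0 0) → vcons Nat 3 2 (vcons Nat 2 4 (vcons Nat 1 2 (vcons Nat 0 1 (vnil Nat)))))


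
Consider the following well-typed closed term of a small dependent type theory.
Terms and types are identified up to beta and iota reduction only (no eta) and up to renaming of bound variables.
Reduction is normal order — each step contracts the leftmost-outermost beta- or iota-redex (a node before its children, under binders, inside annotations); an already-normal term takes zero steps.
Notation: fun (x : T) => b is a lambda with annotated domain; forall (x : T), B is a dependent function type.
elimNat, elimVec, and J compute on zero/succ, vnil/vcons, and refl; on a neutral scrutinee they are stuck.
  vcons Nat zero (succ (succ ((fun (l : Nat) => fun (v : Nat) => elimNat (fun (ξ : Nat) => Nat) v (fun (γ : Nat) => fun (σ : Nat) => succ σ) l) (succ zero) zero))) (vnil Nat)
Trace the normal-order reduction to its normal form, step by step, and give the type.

reduction (normal order):
  vcons Nat zero (succ (succ ((fun (l : Nat) => fun (v : Nat) => elimNat (fun (ξ : Nat) => Nat) v (fun (γ : Nat) => fun (σ : Nat) => succ σ) l) (succ zero) zero))) (vnil Nat)
  ~> vcons Nat zero (succ (succ ((fun (l : Nat) => elimNat (fun (v : Nat) => Nat) l (fun (ξ : Nat) => fun (γ : Nat) => succ γ) (succ zero)) zero))) (vnil Nat)
  ~> vcons Nat zero (succ (succ (elimNat (fun (l : Nat) => Nat) zero (fun (v : Nat) => fun (ξ : Nat) => succ ξ) (succ zero)))) (vnil Nat)
  ~> vcons Nat zero (succ (succ ((fun (l : Nat) => fun (v : Nat) => succ v) zero (elimNat (fun (ξ : Nat) => Nat) zero (fun (γ : Nat) => fun (σ : Nat) => succ σ) zero)))) (vnil Nat)
  ~> vcons Nat zero (succ (succ ((fun (l : Nat) => succ l) (elimNat (fun (v : Nat) => Nat) zero (fun (ξ : Nat) => fun (γ : Nat) => succ γ) zero)))) (vnil Nat)
  ~> vcons Nat zero (succ (succ (succ (elimNat (fun (l : Nat) => Nat) zero (fun (v : Nat) => fun (ξ : Nat) => succ ξ) zero)))) (vnil Nat)
  ~> vcons Nat zero (succ (succ (succ zero))) (vnil Nat)
inferred type:
  Vec Nat (succ zero)


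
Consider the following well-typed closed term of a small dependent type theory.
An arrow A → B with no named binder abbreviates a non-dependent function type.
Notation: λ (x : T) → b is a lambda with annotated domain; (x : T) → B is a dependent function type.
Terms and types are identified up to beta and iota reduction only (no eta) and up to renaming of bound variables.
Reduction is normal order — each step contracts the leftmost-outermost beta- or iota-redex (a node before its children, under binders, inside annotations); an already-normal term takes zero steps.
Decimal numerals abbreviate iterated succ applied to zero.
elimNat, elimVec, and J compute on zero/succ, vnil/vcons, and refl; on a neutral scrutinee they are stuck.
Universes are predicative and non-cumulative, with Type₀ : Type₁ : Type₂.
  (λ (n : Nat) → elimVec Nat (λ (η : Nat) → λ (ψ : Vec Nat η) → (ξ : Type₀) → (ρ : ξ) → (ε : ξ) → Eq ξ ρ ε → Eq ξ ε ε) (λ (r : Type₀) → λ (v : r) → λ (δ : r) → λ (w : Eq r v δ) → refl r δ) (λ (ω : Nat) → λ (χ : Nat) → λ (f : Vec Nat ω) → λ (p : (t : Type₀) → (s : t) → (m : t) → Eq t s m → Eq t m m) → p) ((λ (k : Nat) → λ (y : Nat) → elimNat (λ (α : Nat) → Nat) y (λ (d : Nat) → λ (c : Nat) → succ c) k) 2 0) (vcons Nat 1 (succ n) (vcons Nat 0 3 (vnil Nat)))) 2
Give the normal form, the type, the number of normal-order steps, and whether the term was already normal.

normal form:
  λ (n : Type₀) → λ (η : n) → λ (ψ : n) → λ (ξ : Eq n η ψ) → refl n ψ
type:
  (n : Type₀) → (η : n) → (ψ : n) → Eq n η ψ → Eq n ψ ψ
reduction steps (normal order): 12
already normal: no
first contracted redex: a beta-redex


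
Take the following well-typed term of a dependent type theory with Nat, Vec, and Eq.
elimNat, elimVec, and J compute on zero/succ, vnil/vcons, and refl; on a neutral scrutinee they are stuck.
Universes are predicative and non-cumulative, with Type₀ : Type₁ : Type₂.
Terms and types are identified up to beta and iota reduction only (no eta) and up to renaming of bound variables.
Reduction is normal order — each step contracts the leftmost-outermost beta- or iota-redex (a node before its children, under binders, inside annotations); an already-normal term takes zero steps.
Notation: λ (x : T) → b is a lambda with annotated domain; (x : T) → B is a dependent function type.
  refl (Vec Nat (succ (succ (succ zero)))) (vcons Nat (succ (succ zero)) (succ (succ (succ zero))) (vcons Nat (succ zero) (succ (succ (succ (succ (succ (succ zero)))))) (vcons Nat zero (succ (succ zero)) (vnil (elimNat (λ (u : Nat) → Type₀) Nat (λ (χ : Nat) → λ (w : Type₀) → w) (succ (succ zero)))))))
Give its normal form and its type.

normal form:
  refl (Vec Nat (succ (succ (succ zero)))) (vcons Nat (succ (succ zero)) (succ (succ (succ zero))) (vcons Nat (succ zero) (succ (succ (succ (succ (succ (succ zero)))))) (vcons Nat zero (succ (succ zero)) (vnil Nat))))
the term's type:
  Eq (Vec Nat (succ (succ (succ zero)))) (vcons Nat (succ (succ zero)) (succ (succ (succ zero))) (vcons Nat (succ zero) (succ (succ (succ (succ (succ (succ zero)))))) (vcons Nat zero (succ (succ zero)) (vnil Nat)))) (vcons Nat (succ (succ zero)) (succ (succ (succ zero))) (vcons Nat (succ zero) (succ (succ (succ (succ (succ (succ zero)))))) (vcons Nat zero (succ (succ zero)) (vnil Nat))))


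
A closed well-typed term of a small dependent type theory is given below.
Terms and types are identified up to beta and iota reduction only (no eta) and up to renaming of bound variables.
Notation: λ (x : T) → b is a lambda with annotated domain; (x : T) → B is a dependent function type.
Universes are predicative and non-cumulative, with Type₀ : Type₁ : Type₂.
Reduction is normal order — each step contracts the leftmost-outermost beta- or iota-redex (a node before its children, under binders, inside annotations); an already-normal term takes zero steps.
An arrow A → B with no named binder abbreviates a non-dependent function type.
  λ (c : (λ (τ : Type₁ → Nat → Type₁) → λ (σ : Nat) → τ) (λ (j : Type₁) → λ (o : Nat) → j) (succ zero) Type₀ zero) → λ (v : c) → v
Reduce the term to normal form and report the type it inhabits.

normal form:
  λ (c : Type₀) → λ (τ : c) → τ
type:
  (c : Type₀) → c → c


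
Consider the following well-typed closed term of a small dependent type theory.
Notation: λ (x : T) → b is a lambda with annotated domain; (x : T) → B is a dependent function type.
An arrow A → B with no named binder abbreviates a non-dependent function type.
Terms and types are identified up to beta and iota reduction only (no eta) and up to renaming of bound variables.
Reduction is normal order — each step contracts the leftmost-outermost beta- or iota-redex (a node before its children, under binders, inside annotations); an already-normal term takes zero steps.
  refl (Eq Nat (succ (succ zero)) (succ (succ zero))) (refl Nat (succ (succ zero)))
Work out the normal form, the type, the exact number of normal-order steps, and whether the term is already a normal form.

normal form:
  refl (Eq Nat (succ (succ zero)) (succ (succ zero))) (refl Nat (succ (succ zero)))
inferred type:
  Eq (Eq Nat (succ (succ zero)) (succ (succ zero))) (refl Nat (succ (succ zero))) (refl Nat (succ (succ zero)))
reduction steps (normal order): 0
started in normal form: yes


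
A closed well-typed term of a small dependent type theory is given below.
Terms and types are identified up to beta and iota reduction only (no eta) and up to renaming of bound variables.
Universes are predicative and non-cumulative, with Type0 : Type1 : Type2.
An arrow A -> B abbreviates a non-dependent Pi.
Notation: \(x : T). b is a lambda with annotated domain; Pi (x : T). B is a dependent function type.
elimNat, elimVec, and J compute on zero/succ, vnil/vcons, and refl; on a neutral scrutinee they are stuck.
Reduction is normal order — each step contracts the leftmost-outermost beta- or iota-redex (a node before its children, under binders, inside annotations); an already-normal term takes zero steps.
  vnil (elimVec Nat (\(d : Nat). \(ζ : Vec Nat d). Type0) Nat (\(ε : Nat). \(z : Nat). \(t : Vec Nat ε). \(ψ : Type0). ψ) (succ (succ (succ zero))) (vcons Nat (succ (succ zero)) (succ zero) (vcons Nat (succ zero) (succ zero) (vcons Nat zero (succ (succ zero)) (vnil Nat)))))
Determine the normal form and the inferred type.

reduced normal form:
  vnil Nat
type:
  Vec Nat zero
observation: 16 normal-order steps separate the term from its normal form.


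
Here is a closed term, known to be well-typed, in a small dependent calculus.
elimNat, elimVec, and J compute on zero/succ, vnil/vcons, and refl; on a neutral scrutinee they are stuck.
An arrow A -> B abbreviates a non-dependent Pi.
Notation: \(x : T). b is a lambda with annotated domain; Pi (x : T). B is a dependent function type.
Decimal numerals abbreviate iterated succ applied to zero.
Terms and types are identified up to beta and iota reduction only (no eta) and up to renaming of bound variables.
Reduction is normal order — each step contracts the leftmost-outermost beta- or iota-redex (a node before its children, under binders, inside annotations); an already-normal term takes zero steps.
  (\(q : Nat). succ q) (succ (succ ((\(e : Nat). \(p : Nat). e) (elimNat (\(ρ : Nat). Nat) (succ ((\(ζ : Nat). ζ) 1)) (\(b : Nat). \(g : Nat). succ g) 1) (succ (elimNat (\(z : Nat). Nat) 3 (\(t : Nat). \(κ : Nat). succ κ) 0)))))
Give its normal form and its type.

normal form:
  6
the term's type:
  Nat
observation: normalization takes exactly 8 steps under the normal-order strategy.


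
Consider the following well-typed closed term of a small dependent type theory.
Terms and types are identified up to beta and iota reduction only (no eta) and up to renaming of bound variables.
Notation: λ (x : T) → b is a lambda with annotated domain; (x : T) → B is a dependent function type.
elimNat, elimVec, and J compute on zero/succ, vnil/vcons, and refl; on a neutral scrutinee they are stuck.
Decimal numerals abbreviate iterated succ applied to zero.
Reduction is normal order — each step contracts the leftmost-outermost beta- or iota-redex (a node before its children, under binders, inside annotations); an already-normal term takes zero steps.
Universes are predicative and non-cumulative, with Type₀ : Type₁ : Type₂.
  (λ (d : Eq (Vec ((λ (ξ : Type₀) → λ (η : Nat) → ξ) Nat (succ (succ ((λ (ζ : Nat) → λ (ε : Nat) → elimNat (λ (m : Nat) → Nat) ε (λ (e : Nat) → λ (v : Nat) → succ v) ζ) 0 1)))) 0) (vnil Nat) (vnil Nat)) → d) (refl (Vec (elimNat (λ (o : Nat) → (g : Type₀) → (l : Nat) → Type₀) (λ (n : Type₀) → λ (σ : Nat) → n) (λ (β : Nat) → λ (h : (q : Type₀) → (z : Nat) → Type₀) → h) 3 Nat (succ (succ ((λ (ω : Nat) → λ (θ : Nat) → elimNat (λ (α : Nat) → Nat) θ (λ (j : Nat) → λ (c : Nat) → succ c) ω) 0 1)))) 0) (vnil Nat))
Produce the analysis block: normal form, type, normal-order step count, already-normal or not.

reduced normal form:
  refl (Vec Nat 0) (vnil Nat)
the term's type:
  Eq (Vec Nat 0) (vnil Nat) (vnil Nat)
reduction steps (normal order): 13
term was already normal: no
first contracted redex: a beta-redex


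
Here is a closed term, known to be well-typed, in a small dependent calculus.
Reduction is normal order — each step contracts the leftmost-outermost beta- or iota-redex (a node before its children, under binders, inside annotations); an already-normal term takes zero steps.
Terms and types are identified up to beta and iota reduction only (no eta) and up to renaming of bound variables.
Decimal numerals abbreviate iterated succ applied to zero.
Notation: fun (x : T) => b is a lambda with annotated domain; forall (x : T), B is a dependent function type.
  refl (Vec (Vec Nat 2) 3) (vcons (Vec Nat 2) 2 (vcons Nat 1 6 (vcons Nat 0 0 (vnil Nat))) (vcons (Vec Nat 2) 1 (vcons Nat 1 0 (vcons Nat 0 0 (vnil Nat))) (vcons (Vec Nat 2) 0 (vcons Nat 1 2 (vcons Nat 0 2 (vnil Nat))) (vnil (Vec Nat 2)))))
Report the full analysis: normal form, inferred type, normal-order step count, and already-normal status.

reduced normal form:
  refl (Vec (Vec Nat 2) 3) (vcons (Vec Nat 2) 2 (vcons Nat 1 6 (vcons Nat 0 0 (vnil Nat))) (vcons (Vec Nat 2) 1 (vcons Nat 1 0 (vcons Nat 0 0 (vnil Nat))) (vcons (Vec Nat 2) 0 (vcons Nat 1 2 (vcons Nat 0 2 (vnil Nat))) (vnil (Vec Nat 2)))))
the term's type:
  Eq (Vec (Vec Nat 2) 3) (vcons (Vec Nat 2) 2 (vcons Nat 1 6 (vcons Nat 0 0 (vnil Nat))) (vcons (Vec Nat 2) 1 (vcons Nat 1 0 (vcons Nat 0 0 (vnil Nat))) (vcons (Vec Nat 2) 0 (vcons Nat 1 2 (vcons Nat 0 2 (vnil Nat))) (vnil (Vec Nat 2))))) (vcons (Vec Nat 2) 2 (vcons Nat 1 6 (vcons Nat 0 0 (vnil Nat))) (vcons (Vec Nat 2) 1 (vcons Nat 1 0 (vcons Nat 0 0 (vnil Nat))) (vcons (Vec Nat 2) 0 (vcons Nat 1 2 (vcons Nat 0 2 (vnil Nat))) (vnil (Vec Nat 2)))))
steps to reach normal form (normal order): 0
already normal: yes


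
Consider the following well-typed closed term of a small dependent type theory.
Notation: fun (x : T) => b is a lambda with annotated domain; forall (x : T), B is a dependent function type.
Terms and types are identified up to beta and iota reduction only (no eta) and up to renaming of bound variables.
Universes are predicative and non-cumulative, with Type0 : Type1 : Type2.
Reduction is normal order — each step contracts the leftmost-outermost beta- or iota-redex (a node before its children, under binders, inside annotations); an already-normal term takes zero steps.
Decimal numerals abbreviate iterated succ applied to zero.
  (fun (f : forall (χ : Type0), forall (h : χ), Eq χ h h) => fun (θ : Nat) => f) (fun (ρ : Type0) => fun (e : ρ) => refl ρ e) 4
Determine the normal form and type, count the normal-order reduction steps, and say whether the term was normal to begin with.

reduced normal form:
  fun (f : Type0) => fun (χ : f) => refl f χ
inferred type:
  forall (f : Type0), forall (χ : f), Eq f χ χ
steps to reach normal form (normal order): 2
started in normal form: no
first redex: a beta-redex


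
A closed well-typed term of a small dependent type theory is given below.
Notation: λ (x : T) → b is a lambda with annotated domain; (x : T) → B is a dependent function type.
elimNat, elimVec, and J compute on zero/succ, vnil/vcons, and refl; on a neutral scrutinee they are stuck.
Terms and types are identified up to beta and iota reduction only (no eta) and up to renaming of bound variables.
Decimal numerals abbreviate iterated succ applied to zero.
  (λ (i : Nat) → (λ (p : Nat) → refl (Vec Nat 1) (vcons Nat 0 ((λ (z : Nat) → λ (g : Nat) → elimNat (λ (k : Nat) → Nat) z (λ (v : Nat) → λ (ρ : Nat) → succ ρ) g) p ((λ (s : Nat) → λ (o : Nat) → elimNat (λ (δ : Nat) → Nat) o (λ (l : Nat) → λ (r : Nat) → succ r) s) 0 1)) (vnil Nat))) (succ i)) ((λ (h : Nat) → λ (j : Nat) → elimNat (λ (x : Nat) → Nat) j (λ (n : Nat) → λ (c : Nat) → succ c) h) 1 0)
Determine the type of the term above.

inferred type:
  Eq (Vec Nat 1) (vcons Nat 0 3 (vnil Nat)) (vcons Nat 0 3 (vnil Nat))


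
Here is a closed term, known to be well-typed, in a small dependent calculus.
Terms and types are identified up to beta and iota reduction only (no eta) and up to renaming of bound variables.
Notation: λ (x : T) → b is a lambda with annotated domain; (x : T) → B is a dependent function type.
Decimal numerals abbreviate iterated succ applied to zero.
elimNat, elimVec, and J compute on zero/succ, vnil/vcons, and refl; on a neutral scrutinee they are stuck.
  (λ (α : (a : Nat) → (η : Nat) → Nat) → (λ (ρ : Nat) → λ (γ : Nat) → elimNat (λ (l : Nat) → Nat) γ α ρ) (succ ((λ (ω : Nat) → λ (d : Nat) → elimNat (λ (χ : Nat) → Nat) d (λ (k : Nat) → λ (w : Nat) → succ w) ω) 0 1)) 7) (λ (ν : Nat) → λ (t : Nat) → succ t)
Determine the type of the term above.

the term's type:
  Nat


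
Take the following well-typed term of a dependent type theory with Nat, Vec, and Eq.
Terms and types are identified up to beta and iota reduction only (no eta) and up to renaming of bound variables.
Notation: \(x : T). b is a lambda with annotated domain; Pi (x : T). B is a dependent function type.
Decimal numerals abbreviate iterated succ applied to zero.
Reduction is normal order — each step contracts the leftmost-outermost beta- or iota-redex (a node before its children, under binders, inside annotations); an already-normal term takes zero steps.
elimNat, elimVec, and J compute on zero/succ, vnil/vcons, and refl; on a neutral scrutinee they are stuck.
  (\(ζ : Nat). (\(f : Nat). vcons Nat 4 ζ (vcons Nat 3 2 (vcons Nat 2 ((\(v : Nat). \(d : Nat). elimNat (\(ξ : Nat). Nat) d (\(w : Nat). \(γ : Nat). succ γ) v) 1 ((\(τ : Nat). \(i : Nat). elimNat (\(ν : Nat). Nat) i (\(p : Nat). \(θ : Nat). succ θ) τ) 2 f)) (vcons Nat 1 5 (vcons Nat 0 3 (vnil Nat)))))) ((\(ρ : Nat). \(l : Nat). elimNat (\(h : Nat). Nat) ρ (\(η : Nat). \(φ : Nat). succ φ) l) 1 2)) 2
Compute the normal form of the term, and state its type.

reduced normal form:
  vcons Nat 4 2 (vcons Nat 3 2 (vcons Nat 2 6 (vcons Nat 1 5 (vcons Nat 0 3 (vnil Nat)))))
inferred type:
  Vec Nat 5
observation: the term reaches its normal form after 26 normal-order steps.
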